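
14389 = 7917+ 6472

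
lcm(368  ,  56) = 2576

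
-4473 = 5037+-9510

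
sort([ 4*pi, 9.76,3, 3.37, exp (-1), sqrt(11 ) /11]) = [ sqrt(11)/11, exp( - 1 ) , 3,3.37,9.76,4*pi ] 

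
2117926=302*7013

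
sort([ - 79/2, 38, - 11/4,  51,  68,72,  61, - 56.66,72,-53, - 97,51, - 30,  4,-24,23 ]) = [ - 97, - 56.66, - 53,  -  79/2, - 30, - 24 , - 11/4,  4 , 23 , 38,  51, 51,61,68,72,72]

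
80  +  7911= 7991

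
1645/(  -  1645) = -1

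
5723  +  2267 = 7990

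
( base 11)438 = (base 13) 315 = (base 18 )1B3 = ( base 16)20D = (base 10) 525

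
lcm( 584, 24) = 1752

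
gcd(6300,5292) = 252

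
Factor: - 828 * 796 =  - 2^4*3^2 * 23^1*199^1  =  -659088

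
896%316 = 264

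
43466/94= 462  +  19/47   =  462.40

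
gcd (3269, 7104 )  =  1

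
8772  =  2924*3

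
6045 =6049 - 4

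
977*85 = 83045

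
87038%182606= 87038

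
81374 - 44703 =36671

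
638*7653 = 4882614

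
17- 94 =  - 77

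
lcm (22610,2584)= 90440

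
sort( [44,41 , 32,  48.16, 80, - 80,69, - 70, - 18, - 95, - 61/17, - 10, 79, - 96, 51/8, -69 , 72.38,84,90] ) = [ - 96, - 95, - 80,- 70, - 69,-18,  -  10, - 61/17, 51/8, 32,41,44, 48.16, 69, 72.38,79, 80,84,  90 ]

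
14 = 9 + 5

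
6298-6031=267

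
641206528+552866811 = 1194073339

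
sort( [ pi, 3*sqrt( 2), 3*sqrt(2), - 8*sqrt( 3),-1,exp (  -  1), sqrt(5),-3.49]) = [-8*sqrt( 3 ), - 3.49 , - 1,exp ( - 1),sqrt(5 ) , pi,3*sqrt( 2), 3*sqrt(2)] 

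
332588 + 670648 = 1003236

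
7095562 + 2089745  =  9185307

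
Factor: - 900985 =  - 5^1*367^1*491^1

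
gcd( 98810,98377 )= 1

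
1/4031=1/4031  =  0.00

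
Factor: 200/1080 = 3^( - 3)*5^1 = 5/27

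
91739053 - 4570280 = 87168773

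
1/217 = 1/217 = 0.00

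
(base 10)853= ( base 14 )44d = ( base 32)ql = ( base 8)1525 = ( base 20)22d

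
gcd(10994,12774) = 2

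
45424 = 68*668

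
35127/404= 35127/404=86.95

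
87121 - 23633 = 63488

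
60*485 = 29100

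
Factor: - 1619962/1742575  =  -2^1*5^(- 2 )*43^( - 1 )*1621^(-1 )*809981^1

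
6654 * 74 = 492396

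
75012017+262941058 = 337953075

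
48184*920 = 44329280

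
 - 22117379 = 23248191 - 45365570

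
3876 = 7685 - 3809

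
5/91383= 5/91383 = 0.00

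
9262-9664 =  -402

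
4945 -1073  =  3872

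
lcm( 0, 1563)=0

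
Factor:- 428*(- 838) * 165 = 59179560=2^3*3^1*5^1*11^1 *107^1*419^1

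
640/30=21  +  1/3 = 21.33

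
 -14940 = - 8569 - 6371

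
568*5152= 2926336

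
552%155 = 87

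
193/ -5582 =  - 1 +5389/5582 = - 0.03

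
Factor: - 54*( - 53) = 2862 = 2^1*3^3 * 53^1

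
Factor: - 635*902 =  -572770  =  - 2^1*5^1*11^1*41^1*127^1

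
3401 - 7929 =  - 4528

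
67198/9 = 67198/9 =7466.44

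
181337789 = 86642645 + 94695144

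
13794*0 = 0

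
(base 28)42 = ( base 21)59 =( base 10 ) 114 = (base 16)72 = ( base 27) 46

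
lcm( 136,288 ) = 4896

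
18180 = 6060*3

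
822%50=22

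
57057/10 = 57057/10 = 5705.70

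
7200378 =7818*921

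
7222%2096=934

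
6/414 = 1/69 = 0.01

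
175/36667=175/36667 = 0.00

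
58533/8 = 58533/8 = 7316.62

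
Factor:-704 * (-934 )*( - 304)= - 2^11*11^1*19^1*467^1= - 199890944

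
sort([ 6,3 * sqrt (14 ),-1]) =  [ - 1, 6, 3 * sqrt( 14)]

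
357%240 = 117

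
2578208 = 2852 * 904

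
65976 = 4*16494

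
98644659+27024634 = 125669293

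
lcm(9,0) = 0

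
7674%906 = 426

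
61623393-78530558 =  - 16907165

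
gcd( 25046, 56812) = 14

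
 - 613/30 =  -613/30  =  - 20.43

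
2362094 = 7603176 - 5241082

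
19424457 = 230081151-210656694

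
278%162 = 116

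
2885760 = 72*40080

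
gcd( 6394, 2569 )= 1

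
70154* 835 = 58578590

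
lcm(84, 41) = 3444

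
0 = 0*3532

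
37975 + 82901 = 120876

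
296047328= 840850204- 544802876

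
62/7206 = 31/3603 = 0.01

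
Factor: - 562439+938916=376477 = 376477^1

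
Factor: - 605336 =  - 2^3*17^1*4451^1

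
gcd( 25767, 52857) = 63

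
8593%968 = 849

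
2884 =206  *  14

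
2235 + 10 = 2245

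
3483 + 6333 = 9816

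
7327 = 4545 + 2782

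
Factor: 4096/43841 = 2^12*7^( - 1)*6263^(  -  1 )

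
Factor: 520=2^3 *5^1*13^1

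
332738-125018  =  207720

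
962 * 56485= 54338570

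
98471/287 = 98471/287=343.10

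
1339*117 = 156663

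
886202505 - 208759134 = 677443371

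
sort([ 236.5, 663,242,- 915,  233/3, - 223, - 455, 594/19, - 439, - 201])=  [ - 915, - 455, - 439 , - 223, - 201,594/19, 233/3, 236.5,  242, 663]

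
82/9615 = 82/9615 = 0.01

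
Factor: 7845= 3^1*5^1 *523^1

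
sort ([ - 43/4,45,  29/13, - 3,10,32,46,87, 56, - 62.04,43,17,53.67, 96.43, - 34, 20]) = [ -62.04, - 34, - 43/4, - 3, 29/13,10  ,  17, 20, 32, 43,45,46  ,  53.67, 56,87,96.43]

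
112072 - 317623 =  - 205551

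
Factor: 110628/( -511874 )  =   - 126/583 = - 2^1* 3^2*7^1*11^( - 1)*53^( - 1)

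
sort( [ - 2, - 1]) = [ - 2, - 1]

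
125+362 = 487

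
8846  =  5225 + 3621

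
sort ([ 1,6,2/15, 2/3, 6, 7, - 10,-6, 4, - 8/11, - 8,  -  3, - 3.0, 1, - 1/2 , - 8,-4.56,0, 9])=[ - 10,- 8, - 8, - 6, - 4.56, - 3 , - 3.0 ,-8/11, - 1/2  ,  0,  2/15,2/3, 1, 1, 4, 6, 6,7,9] 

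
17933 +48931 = 66864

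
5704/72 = 713/9 = 79.22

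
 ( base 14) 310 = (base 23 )134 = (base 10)602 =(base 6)2442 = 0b1001011010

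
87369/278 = 87369/278 = 314.28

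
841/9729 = 841/9729= 0.09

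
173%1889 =173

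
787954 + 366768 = 1154722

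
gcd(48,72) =24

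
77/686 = 11/98 = 0.11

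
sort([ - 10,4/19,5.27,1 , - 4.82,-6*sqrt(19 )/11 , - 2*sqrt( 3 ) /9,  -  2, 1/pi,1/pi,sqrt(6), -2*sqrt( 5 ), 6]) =[ - 10, - 4.82,-2*sqrt ( 5), - 6*sqrt (19)/11, - 2,-2*sqrt(3 ) /9, 4/19,1/pi , 1/pi,1  ,  sqrt(6 ),5.27,6 ]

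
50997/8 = 6374 + 5/8 =6374.62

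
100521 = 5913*17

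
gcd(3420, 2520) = 180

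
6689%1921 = 926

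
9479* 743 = 7042897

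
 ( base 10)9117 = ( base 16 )239d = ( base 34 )7U5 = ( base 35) 7fh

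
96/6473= 96/6473  =  0.01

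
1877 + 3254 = 5131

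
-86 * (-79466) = 6834076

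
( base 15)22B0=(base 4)1303011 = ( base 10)7365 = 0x1CC5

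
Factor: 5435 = 5^1*1087^1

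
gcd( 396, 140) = 4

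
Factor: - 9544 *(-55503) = 2^3*3^2*7^1*881^1*1193^1 = 529720632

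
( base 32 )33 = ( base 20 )4j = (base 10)99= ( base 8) 143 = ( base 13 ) 78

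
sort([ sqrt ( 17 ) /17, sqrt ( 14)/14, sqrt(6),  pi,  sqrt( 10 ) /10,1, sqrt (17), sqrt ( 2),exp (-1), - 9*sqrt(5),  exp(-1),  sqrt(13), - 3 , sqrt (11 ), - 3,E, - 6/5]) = [ - 9*sqrt( 5 ),-3, - 3,-6/5,sqrt (17 )/17, sqrt(14) /14,sqrt (10) /10,exp(-1),  exp( - 1 ), 1, sqrt( 2), sqrt( 6), E,pi, sqrt(11),  sqrt (13),sqrt (17)]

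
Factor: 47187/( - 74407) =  - 3^2*7^2 *37^( - 1)*107^1*2011^( - 1)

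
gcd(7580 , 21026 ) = 2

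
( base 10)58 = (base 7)112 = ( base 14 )42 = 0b111010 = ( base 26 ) 26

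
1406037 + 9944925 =11350962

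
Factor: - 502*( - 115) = 57730=   2^1*5^1 * 23^1*251^1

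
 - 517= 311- 828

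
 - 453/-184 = 2 + 85/184= 2.46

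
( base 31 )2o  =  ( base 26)38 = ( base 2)1010110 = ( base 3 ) 10012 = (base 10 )86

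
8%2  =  0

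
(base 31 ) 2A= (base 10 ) 72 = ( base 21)39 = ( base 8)110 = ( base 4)1020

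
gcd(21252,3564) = 132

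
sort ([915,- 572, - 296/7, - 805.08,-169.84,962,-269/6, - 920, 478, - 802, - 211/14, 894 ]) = [ - 920, - 805.08,-802,- 572,-169.84, - 269/6,-296/7, - 211/14 , 478, 894, 915,962]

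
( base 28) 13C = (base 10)880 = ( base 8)1560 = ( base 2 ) 1101110000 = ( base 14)46C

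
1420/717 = 1420/717 = 1.98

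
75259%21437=10948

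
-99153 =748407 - 847560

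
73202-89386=-16184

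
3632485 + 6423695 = 10056180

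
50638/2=25319 = 25319.00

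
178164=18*9898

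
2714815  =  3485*779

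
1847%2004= 1847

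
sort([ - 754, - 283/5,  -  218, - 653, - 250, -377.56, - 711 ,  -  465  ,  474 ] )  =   [ - 754, - 711, - 653, - 465, - 377.56, - 250, - 218, - 283/5, 474 ]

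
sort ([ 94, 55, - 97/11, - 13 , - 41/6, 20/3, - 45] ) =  [ - 45, - 13, - 97/11, -41/6,20/3,  55, 94 ]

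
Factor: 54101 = 54101^1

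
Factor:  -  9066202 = -2^1 * 17^1*97^1 * 2749^1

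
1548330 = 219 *7070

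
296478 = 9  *32942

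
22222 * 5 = 111110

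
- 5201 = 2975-8176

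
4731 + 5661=10392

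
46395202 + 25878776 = 72273978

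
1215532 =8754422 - 7538890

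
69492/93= 23164/31 = 747.23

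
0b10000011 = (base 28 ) 4j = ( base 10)131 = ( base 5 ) 1011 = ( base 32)43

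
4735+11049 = 15784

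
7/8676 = 7/8676 = 0.00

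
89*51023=4541047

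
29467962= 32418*909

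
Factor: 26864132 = 2^2*173^1*38821^1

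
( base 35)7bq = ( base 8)21432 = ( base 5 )241421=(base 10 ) 8986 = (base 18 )19D4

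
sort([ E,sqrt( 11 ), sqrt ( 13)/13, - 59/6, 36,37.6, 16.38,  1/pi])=[ - 59/6, sqrt(13)/13,1/pi,E, sqrt( 11 ),16.38,36,37.6]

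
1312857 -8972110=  -7659253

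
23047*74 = 1705478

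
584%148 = 140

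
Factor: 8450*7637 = 2^1*5^2*7^1*13^2*1091^1 =64532650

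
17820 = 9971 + 7849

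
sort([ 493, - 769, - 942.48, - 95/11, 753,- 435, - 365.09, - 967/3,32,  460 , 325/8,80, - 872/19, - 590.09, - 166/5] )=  [ - 942.48,-769 , - 590.09, - 435, - 365.09, - 967/3,-872/19, - 166/5 , - 95/11, 32,325/8, 80, 460, 493,753]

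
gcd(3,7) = 1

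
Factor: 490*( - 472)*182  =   - 42092960  =  - 2^5*5^1*7^3*13^1*59^1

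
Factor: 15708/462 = 34=2^1*17^1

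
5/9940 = 1/1988 = 0.00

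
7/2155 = 7/2155 = 0.00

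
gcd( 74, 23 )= 1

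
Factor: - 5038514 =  - 2^1*13^1 * 193789^1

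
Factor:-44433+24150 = -3^1*6761^1 = - 20283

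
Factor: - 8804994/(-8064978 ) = 11^1*71^1*1879^1*1344163^(- 1 ) = 1467499/1344163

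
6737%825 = 137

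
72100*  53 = 3821300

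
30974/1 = 30974 = 30974.00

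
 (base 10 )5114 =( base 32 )4VQ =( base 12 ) 2b62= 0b1001111111010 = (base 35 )464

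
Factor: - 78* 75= - 2^1 * 3^2 * 5^2*13^1 = -5850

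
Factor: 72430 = 2^1*5^1*7243^1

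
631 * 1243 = 784333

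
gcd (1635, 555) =15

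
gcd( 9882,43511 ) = 1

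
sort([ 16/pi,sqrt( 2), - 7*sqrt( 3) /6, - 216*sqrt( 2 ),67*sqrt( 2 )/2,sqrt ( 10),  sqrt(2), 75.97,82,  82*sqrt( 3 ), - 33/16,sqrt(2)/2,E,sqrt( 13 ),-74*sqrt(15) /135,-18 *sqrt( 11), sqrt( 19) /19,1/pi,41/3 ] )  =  [ - 216*sqrt( 2 ), - 18 *sqrt( 11), - 74*sqrt( 15 )/135, - 33/16, - 7* sqrt( 3 )/6, sqrt(19 ) /19,  1/pi,sqrt( 2 ) /2,sqrt( 2),sqrt( 2),E,sqrt(10 ),sqrt( 13), 16/pi, 41/3,67*sqrt( 2)/2, 75.97,82,82* sqrt( 3) ]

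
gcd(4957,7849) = 1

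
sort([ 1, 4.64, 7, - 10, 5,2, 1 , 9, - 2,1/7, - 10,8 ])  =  [ - 10, - 10,-2,1/7, 1, 1, 2,4.64,  5, 7,8, 9 ]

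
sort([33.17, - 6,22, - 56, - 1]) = [ -56,- 6,  -  1,22 , 33.17 ] 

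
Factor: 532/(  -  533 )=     -  2^2*7^1 * 13^ ( - 1 ) *19^1*41^ ( - 1 ) 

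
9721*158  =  1535918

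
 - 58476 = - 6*9746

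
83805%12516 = 8709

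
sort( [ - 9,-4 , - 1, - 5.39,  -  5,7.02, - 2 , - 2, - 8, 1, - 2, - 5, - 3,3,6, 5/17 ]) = [ - 9, - 8 ,-5.39, - 5, - 5, - 4,-3, - 2,  -  2,-2,- 1, 5/17, 1, 3, 6,7.02]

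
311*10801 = 3359111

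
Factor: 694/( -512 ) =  - 2^( - 8 ) * 347^1 = - 347/256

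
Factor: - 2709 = -3^2*7^1*43^1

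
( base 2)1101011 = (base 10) 107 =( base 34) 35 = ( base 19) 5C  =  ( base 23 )4F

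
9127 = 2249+6878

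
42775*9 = 384975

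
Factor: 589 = 19^1*31^1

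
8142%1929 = 426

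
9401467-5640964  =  3760503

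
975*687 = 669825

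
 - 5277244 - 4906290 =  - 10183534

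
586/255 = 2+ 76/255  =  2.30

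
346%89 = 79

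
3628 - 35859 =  - 32231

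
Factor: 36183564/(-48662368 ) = -9045891/12165592 = -2^ (  -  3)*3^3*67^(  -  1)*22697^ ( - 1)*  335033^1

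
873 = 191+682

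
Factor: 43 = 43^1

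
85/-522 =  -  85/522 = - 0.16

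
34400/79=34400/79 = 435.44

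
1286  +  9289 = 10575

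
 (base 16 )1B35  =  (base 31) 77L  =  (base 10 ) 6965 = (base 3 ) 100112222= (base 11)5262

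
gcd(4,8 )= 4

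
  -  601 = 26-627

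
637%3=1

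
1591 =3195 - 1604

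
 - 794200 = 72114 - 866314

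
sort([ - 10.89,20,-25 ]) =[ - 25, - 10.89,  20]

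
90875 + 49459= 140334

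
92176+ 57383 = 149559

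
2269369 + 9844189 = 12113558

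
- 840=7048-7888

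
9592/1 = 9592 = 9592.00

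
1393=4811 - 3418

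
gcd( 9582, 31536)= 6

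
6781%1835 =1276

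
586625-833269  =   - 246644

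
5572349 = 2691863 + 2880486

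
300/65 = 4 + 8/13 = 4.62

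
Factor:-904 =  - 2^3 * 113^1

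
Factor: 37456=2^4*2341^1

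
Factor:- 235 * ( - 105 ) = 24675  =  3^1*5^2*7^1*47^1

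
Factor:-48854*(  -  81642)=2^2*3^1*11^1*13^1 * 1237^1*1879^1=3988538268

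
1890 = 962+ 928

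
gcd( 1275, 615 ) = 15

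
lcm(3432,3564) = 92664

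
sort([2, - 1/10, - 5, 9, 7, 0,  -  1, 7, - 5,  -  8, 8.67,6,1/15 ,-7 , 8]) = [-8, - 7 , - 5, -5, - 1, - 1/10,0, 1/15, 2, 6, 7,  7, 8, 8.67 , 9 ]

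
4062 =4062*1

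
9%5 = 4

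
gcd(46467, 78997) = 1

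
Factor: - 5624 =-2^3*19^1*37^1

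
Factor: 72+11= 83^1 = 83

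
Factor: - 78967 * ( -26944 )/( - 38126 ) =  - 2^5*7^1*11^(  -  1)*29^1*389^1*421^1*1733^( -1)= - 1063843424/19063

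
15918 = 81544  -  65626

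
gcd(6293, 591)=1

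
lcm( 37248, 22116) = 707712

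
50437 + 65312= 115749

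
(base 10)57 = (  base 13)45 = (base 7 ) 111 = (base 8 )71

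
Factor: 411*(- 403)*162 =- 2^1*3^5*13^1*31^1 * 137^1 = - 26832546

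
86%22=20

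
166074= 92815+73259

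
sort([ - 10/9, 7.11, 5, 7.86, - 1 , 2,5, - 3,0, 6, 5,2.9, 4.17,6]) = [ - 3, - 10/9,-1,  0 , 2, 2.9,4.17, 5, 5,5, 6, 6, 7.11, 7.86 ]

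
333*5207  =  1733931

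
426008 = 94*4532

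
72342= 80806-8464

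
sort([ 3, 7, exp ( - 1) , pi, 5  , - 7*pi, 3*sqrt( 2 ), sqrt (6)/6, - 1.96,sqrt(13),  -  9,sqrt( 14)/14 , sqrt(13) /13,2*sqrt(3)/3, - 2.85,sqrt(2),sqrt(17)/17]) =[ - 7*pi, - 9, - 2.85, -1.96,sqrt(17)/17,sqrt(14)/14,sqrt( 13)/13,exp(-1 ), sqrt( 6)/6, 2*sqrt( 3)/3,sqrt( 2 ),3 , pi , sqrt( 13),3  *  sqrt( 2),5, 7] 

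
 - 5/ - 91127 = 5/91127 =0.00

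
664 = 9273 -8609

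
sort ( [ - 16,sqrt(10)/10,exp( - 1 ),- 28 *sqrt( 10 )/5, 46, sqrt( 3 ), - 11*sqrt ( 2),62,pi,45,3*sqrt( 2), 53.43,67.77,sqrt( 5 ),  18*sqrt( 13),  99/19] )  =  [ - 28  *  sqrt( 10 )/5, - 16, - 11*sqrt( 2 ), sqrt( 10) /10, exp(-1),  sqrt( 3),sqrt (5),pi,3*sqrt( 2) , 99/19,45,46,53.43,62,18 * sqrt(13),67.77 ] 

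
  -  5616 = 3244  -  8860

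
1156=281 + 875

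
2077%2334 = 2077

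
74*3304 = 244496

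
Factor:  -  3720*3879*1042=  - 15035934960 = -  2^4*3^3*5^1*31^1*431^1*521^1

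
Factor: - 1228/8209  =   - 2^2 * 307^1*8209^( - 1 ) 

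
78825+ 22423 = 101248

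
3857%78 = 35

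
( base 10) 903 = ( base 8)1607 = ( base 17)322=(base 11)751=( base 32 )S7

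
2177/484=2177/484 = 4.50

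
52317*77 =4028409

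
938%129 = 35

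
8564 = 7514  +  1050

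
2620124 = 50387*52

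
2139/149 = 14 + 53/149 =14.36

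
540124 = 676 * 799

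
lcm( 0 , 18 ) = 0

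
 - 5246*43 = -225578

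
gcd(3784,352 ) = 88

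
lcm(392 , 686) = 2744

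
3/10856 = 3/10856 = 0.00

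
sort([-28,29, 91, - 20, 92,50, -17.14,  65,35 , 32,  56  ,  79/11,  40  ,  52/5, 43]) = [- 28, - 20 , -17.14 , 79/11,52/5,  29 , 32 , 35,40,43, 50 , 56, 65, 91,92] 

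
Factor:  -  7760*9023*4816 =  - 2^8 * 5^1*7^2*43^1*97^1*1289^1 = - 337208999680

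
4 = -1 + 5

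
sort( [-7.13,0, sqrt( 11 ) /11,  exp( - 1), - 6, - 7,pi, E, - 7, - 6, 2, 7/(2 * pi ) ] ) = [  -  7.13, - 7, - 7, - 6,- 6 , 0, sqrt(11) /11, exp(-1 ) , 7/(2*pi ),2, E, pi ]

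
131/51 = 131/51 = 2.57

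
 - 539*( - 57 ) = 30723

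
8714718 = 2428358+6286360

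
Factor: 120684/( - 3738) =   -  226/7 =-2^1  *7^ (-1)*113^1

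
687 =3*229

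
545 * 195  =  106275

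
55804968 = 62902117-7097149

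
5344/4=1336 = 1336.00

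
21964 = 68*323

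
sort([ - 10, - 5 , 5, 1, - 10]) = [ - 10, - 10 ,-5,1,5 ] 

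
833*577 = 480641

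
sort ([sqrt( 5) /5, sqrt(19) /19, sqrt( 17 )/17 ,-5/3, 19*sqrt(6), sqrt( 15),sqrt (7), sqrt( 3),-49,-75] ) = [-75, - 49, - 5/3,  sqrt ( 19) /19  ,  sqrt (17)/17,sqrt( 5) /5, sqrt( 3), sqrt(7),sqrt( 15), 19*sqrt(6) ]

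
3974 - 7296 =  - 3322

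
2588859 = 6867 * 377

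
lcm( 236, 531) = 2124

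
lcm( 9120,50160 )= 100320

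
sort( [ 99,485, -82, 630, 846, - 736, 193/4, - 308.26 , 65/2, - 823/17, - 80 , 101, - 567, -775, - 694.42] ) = [-775, - 736, - 694.42, -567, - 308.26, - 82, - 80, - 823/17,65/2, 193/4,99, 101,485, 630 , 846 ]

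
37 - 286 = - 249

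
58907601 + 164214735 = 223122336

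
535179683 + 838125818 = 1373305501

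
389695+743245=1132940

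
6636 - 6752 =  - 116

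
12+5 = 17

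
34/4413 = 34/4413 = 0.01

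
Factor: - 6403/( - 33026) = 2^( - 1 )*7^(  -  2 )*19^1= 19/98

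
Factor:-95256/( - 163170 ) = 2^2*3^3*5^ (-1 )*37^( - 1 ) = 108/185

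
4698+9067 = 13765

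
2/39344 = 1/19672= 0.00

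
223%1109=223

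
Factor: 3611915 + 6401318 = 10013233 = 1249^1* 8017^1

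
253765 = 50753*5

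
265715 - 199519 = 66196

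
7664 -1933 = 5731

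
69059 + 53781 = 122840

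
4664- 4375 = 289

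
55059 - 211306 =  - 156247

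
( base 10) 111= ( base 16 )6f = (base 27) 43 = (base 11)A1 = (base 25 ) 4b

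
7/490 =1/70 =0.01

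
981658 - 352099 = 629559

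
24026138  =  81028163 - 57002025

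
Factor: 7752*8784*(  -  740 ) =-50389240320 =- 2^9*3^3*5^1 * 17^1* 19^1*37^1*61^1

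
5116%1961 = 1194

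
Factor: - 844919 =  - 47^1 *17977^1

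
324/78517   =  324/78517  =  0.00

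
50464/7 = 7209 + 1/7= 7209.14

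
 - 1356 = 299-1655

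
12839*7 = 89873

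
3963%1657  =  649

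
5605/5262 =1  +  343/5262 = 1.07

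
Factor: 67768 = 2^3 * 43^1 * 197^1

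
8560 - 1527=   7033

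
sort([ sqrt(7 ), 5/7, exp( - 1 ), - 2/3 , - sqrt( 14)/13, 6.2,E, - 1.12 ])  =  [ - 1.12, - 2/3 ,  -  sqrt ( 14)/13,exp( - 1 )  ,  5/7, sqrt( 7),E, 6.2]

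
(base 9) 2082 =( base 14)7b6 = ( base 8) 2774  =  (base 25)2b7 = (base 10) 1532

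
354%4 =2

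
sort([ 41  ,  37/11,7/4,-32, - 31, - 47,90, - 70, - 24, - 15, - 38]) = [ - 70, - 47, - 38, - 32, -31, - 24, - 15, 7/4,37/11,41,90 ] 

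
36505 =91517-55012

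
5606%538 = 226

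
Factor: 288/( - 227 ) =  - 2^5*3^2*227^( - 1 )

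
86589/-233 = - 86589/233 = - 371.63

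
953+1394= 2347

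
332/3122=166/1561 =0.11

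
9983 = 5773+4210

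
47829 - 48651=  - 822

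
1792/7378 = 128/527  =  0.24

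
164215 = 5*32843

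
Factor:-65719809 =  - 3^3*23^1 * 105829^1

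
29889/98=29889/98= 304.99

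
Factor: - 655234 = - 2^1*19^1*43^1*401^1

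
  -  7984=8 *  (-998)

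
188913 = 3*62971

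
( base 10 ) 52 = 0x34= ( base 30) 1M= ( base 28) 1O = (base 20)2C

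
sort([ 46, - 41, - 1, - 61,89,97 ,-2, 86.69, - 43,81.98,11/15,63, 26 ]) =[ - 61,-43 , - 41,-2, - 1,11/15, 26, 46,  63,81.98, 86.69,89,97 ]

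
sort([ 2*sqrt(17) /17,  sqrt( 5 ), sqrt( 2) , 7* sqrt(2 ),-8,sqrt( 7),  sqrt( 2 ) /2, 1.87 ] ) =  [ - 8, 2 *sqrt(17) /17,  sqrt( 2 ) /2 , sqrt(2 ),1.87,sqrt( 5 ), sqrt( 7 ) , 7 * sqrt( 2 )]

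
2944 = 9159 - 6215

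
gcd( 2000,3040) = 80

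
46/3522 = 23/1761= 0.01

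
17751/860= 20 + 551/860 =20.64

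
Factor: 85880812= 2^2*2423^1*8861^1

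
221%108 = 5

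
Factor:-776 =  - 2^3*97^1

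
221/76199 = 221/76199 = 0.00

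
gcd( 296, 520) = 8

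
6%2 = 0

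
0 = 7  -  7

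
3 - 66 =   -  63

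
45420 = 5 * 9084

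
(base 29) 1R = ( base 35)1L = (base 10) 56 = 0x38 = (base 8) 70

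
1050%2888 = 1050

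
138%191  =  138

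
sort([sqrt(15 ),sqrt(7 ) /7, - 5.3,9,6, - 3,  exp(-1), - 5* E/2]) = [ - 5 * E/2, - 5.3, - 3,exp(-1 ), sqrt( 7 ) /7, sqrt(15), 6,9] 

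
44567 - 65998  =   - 21431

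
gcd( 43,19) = 1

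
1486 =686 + 800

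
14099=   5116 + 8983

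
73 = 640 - 567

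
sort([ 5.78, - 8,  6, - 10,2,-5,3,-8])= [-10, - 8,-8, - 5,2,3,5.78 , 6 ] 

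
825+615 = 1440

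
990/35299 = 90/3209 = 0.03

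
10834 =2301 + 8533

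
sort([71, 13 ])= [13,71 ]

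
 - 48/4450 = -1 + 2201/2225  =  - 0.01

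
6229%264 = 157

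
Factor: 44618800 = 2^4*5^2 *331^1* 337^1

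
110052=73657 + 36395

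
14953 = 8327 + 6626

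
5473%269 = 93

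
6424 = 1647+4777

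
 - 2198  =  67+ - 2265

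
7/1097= 7/1097 = 0.01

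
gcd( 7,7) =7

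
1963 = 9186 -7223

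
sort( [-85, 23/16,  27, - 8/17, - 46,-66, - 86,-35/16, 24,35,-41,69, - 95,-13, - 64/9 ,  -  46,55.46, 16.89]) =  [ - 95, - 86,  -  85, - 66 ,-46,- 46,-41, -13 ,- 64/9, - 35/16, -8/17, 23/16, 16.89 , 24 , 27, 35,55.46 , 69]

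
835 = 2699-1864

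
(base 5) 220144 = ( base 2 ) 1110101111101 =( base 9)11317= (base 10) 7549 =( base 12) 4451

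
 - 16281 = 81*( - 201)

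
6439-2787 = 3652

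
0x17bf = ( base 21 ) DGA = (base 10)6079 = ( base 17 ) 140A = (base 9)8304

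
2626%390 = 286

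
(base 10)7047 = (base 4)1232013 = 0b1101110000111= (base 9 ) 10600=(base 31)7AA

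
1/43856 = 1/43856 = 0.00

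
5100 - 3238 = 1862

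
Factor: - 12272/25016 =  - 2^1 * 13^1*53^(  -  1 ) = - 26/53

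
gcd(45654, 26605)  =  1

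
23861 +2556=26417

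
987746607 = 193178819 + 794567788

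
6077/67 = 6077/67= 90.70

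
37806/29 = 37806/29 = 1303.66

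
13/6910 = 13/6910 = 0.00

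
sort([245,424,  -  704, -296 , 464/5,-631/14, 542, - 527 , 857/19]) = [ -704,-527, - 296, - 631/14, 857/19,464/5, 245, 424, 542]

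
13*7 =91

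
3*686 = 2058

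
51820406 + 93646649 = 145467055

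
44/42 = 1 + 1/21 = 1.05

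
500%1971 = 500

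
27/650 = 27/650   =  0.04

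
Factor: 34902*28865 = 1007446230 = 2^1*3^2 * 5^1*7^1*23^1*251^1 *277^1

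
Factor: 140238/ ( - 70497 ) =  - 742/373 = -2^1*7^1*53^1*373^( - 1)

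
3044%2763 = 281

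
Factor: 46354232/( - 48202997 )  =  -2^3*83^(-1) * 580759^( - 1 ) * 5794279^1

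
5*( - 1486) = -7430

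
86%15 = 11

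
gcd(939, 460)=1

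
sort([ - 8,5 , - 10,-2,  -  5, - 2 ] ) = [  -  10, - 8,-5, - 2,  -  2,5] 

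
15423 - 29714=-14291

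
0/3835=0 = 0.00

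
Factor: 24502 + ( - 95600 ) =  - 2^1*19^1*1871^1 = - 71098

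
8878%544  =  174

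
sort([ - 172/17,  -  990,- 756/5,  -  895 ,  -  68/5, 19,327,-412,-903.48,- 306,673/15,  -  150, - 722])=[-990, - 903.48, - 895,- 722, - 412, - 306,  -  756/5, - 150, - 68/5,-172/17,19,673/15,327]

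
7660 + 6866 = 14526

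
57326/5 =11465+1/5 = 11465.20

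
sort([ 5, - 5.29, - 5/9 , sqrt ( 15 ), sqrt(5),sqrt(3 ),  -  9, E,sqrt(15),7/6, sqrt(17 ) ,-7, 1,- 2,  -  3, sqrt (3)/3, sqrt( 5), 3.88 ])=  [ - 9, -7, - 5.29,-3, - 2 ,-5/9, sqrt(3 ) /3, 1,7/6 , sqrt(3 ), sqrt (5 ) , sqrt(5 ), E, sqrt(15), sqrt(15 ),3.88, sqrt(17 ),5 ] 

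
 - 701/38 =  - 701/38 = -  18.45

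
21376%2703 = 2455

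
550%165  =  55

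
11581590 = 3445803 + 8135787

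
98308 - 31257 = 67051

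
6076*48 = 291648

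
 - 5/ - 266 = 5/266 = 0.02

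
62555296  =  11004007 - -51551289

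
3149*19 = 59831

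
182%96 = 86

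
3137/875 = 3137/875 = 3.59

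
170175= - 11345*( - 15) 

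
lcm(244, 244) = 244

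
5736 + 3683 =9419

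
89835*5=449175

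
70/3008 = 35/1504 = 0.02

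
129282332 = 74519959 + 54762373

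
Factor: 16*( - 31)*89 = - 2^4*31^1*89^1 = - 44144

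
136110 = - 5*(- 27222)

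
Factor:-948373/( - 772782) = 2^(-1)*3^(- 1)*37^(  -  1)*59^( - 2)*541^1*1753^1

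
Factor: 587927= 587927^1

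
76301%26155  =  23991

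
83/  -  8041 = - 1 + 7958/8041 = - 0.01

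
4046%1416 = 1214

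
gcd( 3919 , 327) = 1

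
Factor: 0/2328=0 = 0^1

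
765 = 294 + 471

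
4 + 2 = 6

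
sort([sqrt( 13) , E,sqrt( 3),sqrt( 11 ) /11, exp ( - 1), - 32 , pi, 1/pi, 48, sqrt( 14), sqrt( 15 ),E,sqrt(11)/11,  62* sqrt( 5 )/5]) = [ - 32, sqrt( 11 )/11, sqrt(11 ) /11 , 1/pi,exp(  -  1 ), sqrt(3), E,E, pi, sqrt( 13 ), sqrt( 14 ), sqrt(  15 ), 62*sqrt( 5 )/5,48 ]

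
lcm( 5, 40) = 40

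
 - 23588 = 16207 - 39795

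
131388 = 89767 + 41621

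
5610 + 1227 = 6837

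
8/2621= 8/2621 = 0.00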